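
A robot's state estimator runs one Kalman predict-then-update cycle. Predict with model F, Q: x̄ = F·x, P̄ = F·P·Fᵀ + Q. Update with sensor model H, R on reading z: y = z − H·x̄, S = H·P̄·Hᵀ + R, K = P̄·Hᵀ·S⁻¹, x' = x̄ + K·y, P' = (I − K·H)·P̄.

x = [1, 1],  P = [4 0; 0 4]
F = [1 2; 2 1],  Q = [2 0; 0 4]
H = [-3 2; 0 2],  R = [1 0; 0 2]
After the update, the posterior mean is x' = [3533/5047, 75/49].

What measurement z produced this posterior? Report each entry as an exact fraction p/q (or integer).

z = [1, 3]

x̄ = F·x = [3, 3]
P̄ = F·P·Fᵀ + Q = [22 16; 16 24]
S = H·P̄·Hᵀ + R = [103 0; 0 98]
K = P̄·Hᵀ·S⁻¹ = [-34/103 16/49; 0 24/49]
x' − x̄ = [-11608/5047, -72/49] = K·y
y = (KᵀK)⁻¹·Kᵀ·(x' − x̄) = [4, -3]
z = y + H·x̄ = [4, -3] + [-3, 6] = [1, 3]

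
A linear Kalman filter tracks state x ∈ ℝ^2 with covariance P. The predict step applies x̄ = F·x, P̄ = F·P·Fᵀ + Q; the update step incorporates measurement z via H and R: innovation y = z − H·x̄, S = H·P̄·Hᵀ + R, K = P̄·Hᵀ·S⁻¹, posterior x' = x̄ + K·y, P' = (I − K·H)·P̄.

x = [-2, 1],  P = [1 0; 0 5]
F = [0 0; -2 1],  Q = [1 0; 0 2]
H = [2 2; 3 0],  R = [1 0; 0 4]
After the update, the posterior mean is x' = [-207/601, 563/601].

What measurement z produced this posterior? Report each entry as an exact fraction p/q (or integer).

z = [1, -1]

x̄ = F·x = [0, 5]
P̄ = F·P·Fᵀ + Q = [1 0; 0 11]
S = H·P̄·Hᵀ + R = [49 6; 6 13]
K = P̄·Hᵀ·S⁻¹ = [8/601 135/601; 286/601 -132/601]
x' − x̄ = [-207/601, -2442/601] = K·y
y = (KᵀK)⁻¹·Kᵀ·(x' − x̄) = [-9, -1]
z = y + H·x̄ = [-9, -1] + [10, 0] = [1, -1]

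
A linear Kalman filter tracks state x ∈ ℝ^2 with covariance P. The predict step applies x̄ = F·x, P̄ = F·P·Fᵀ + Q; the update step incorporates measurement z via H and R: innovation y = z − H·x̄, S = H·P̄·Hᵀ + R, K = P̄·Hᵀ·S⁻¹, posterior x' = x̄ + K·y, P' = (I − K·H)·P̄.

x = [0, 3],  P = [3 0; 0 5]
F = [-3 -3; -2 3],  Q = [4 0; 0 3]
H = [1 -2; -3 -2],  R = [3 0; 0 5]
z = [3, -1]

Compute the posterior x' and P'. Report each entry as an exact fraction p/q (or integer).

x̄ = F·x = [-9, 9]
P̄ = F·P·Fᵀ + Q = [76 -27; -27 60]
y = z − H·x̄ = [30, -10]
S = H·P̄·Hᵀ + R = [427 -96; -96 605]
K = P̄·Hᵀ·S⁻¹ = [61946/249119 -61818/249119; -92679/249119 -30765/249119]
x' = x̄ + K·y = [234489/249119, -230649/249119]
P' = (I − K·H)·P̄ = [123732/249119 -31053/249119; -31053/249119 123492/249119]

x' = [234489/249119, -230649/249119]
P' = [123732/249119 -31053/249119; -31053/249119 123492/249119]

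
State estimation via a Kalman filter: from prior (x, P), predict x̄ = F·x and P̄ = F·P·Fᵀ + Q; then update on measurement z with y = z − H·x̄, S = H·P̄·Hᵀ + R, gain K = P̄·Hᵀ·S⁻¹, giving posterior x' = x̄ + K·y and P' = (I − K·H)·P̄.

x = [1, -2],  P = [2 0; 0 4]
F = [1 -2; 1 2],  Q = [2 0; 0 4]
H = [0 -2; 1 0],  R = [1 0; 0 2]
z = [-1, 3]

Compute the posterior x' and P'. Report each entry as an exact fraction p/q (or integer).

x' = [1743/587, 269/587]
P' = [996/587 -14/587; -14/587 144/587]

x̄ = F·x = [5, -3]
P̄ = F·P·Fᵀ + Q = [20 -14; -14 22]
y = z − H·x̄ = [-7, -2]
S = H·P̄·Hᵀ + R = [89 28; 28 22]
K = P̄·Hᵀ·S⁻¹ = [28/587 498/587; -288/587 -7/587]
x' = x̄ + K·y = [1743/587, 269/587]
P' = (I − K·H)·P̄ = [996/587 -14/587; -14/587 144/587]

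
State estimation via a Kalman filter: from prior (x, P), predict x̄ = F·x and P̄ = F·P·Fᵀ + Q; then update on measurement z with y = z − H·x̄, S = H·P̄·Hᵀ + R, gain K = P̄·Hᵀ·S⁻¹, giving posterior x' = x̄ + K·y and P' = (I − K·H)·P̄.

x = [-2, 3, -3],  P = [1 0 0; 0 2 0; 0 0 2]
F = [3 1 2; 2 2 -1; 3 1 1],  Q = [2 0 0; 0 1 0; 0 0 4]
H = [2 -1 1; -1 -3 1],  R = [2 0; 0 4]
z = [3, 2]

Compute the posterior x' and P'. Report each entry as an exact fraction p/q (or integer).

x̄ = F·x = [-9, 5, -6]
P̄ = F·P·Fᵀ + Q = [21 6 15; 6 15 8; 15 8 17]
y = z − H·x̄ = [32, 14]
S = H·P̄·Hᵀ + R = [138 -27; -27 135]
K = P̄·Hᵀ·S⁻¹ = [77/221 -215/1989; -6/221 -1933/5967; 173/663 -661/5967]
x' = x̄ + K·y = [1265/1989, -2411/5967, 4768/5967]
P' = (I − K·H)·P̄ = [422/663 -776/1989 -1922/1989; -776/1989 7196/5967 11528/5967; -1922/1989 11528/5967 26174/5967]

x' = [1265/1989, -2411/5967, 4768/5967]
P' = [422/663 -776/1989 -1922/1989; -776/1989 7196/5967 11528/5967; -1922/1989 11528/5967 26174/5967]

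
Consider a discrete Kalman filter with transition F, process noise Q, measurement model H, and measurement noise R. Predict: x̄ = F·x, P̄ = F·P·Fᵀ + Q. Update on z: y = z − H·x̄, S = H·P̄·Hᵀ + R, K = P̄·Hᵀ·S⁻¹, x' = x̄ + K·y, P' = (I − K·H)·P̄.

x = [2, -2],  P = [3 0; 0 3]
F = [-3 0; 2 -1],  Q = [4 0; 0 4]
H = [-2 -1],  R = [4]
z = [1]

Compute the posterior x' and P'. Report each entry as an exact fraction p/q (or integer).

x' = [-46/15, 73/15]
P' = [389/75 -602/75; -602/75 1136/75]

x̄ = F·x = [-6, 6]
P̄ = F·P·Fᵀ + Q = [31 -18; -18 19]
y = z − H·x̄ = [-5]
S = H·P̄·Hᵀ + R = [75]
K = P̄·Hᵀ·S⁻¹ = [-44/75; 17/75]
x' = x̄ + K·y = [-46/15, 73/15]
P' = (I − K·H)·P̄ = [389/75 -602/75; -602/75 1136/75]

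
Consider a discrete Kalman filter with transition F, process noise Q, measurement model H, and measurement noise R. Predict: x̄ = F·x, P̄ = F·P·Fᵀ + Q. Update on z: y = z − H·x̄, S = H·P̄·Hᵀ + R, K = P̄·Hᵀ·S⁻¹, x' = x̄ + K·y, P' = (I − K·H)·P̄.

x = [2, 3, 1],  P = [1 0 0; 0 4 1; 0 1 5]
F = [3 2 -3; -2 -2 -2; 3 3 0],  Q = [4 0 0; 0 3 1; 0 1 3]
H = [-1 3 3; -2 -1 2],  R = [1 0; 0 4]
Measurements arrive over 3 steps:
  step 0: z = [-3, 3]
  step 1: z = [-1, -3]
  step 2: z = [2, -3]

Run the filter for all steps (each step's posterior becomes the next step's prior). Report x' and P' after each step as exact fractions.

step 0: x̄ = F·x = [9, -12, 15]
step 0: P̄ = F·P·Fᵀ + Q = [62 10 24; 10 51 -35; 24 -35 48]
step 0: y = z − H·x̄ = [-3, -21]
step 0: S = H·P̄·Hᵀ + R = [120 -88; -88 483]
step 0: K = P̄·Hᵀ·S⁻¹ = [1469/6277 -850/6277; 2973/25108 -1697/6277; 14549/50216 1410/6277]
step 0: x' = x̄ + K·y = [69936/6277, -167667/25108, 472713/50216]
step 0: P' = (I − K·H)·P̄ = [257314/6277 -112902/6277 199163/6277; -112902/6277 105213/12554 -359971/25108; 199163/6277 -359971/25108 1255893/50216]
step 1: x̄ = F·x = [-410343/50216, -696867/25108, 336231/25108]
step 1: P̄ = F·P·Fᵀ + Q = [835157/50216 546577/25108 -178389/25108; 546577/25108 3713211/12554 -2306887/12554; -178389/25108 -2306887/12554 1551759/12554]
step 1: y = z − H·x̄ = [1703257/50216, -463749/6277]
step 1: S = H·P̄·Hᵀ + R = [19910173/50216 -4492524/6277; -4492524/6277 10919939/6277]
step 1: K = P̄·Hᵀ·S⁻¹ = [-98284891/8914401707 -395239920/8914401707; 2053167362/8914401707 -2777244861/8914401707; 856418406/8914401707 2633518157/8914401707]
step 1: x' = x̄ + K·y = [-46977653078/8914401707, 27408060163/8914401707, -46141354323/8914401707]
step 1: P' = (I − K·H)·P̄ = [123580271005/8914401707 -54419419418/8914401707 95580081456/8914401707; -54419419418/8914401707 28345661192/8914401707 -45801078544/8914401707; 95580081456/8914401707 -45801078544/8914401707 77946578498/8914401707]
step 2: x̄ = F·x = [3076895533/524376571, 131421894476/8914401707, -58708778745/8914401707]
step 2: P̄ = F·P·Fᵀ + Q = [8171784731/524376571 3847484546/524376571 1058475807/524376571; 3847484546/524376571 909109915853/8914401707 -548282175931/8914401707; 1058475807/524376571 -548282175931/8914401707 414527045370/8914401707]
step 2: y = z − H·x̄ = [-148003319718/8914401707, 326710694967/8914401707]
step 2: S = H·P̄·Hᵀ + R = [1691080270377/8914401707 -2078162218440/8914401707; -2078162218440/8914401707 5469362008969/8914401707]
step 2: K = P̄·Hᵀ·S⁻¹ = [-3352449863768/553079403511059 -10781633425386/184359801170353; 125951981008948/553079403511059 -56063776689663/184359801170353; 18489072067942/184359801170353 52238991968041/184359801170353]
step 2: x' = x̄ + K·y = [705180888334597/184359801170353, -33820727151983/184359801170353, 393414461741958/184359801170353]
step 2: P' = (I − K·H)·P̄ = [7546077501754511/553079403511059 -3311430678159076/553079403511059 1941890787374219/184359801170353; -3311430678159076/553079403511059 1723991403942452/553079403511059 -928605878775276/184359801170353; 1941890787374219/184359801170353 -928605878775276/184359801170353 1582065831922663/184359801170353]

step 0: x' = [69936/6277, -167667/25108, 472713/50216], P' = [257314/6277 -112902/6277 199163/6277; -112902/6277 105213/12554 -359971/25108; 199163/6277 -359971/25108 1255893/50216]
step 1: x' = [-46977653078/8914401707, 27408060163/8914401707, -46141354323/8914401707], P' = [123580271005/8914401707 -54419419418/8914401707 95580081456/8914401707; -54419419418/8914401707 28345661192/8914401707 -45801078544/8914401707; 95580081456/8914401707 -45801078544/8914401707 77946578498/8914401707]
step 2: x' = [705180888334597/184359801170353, -33820727151983/184359801170353, 393414461741958/184359801170353], P' = [7546077501754511/553079403511059 -3311430678159076/553079403511059 1941890787374219/184359801170353; -3311430678159076/553079403511059 1723991403942452/553079403511059 -928605878775276/184359801170353; 1941890787374219/184359801170353 -928605878775276/184359801170353 1582065831922663/184359801170353]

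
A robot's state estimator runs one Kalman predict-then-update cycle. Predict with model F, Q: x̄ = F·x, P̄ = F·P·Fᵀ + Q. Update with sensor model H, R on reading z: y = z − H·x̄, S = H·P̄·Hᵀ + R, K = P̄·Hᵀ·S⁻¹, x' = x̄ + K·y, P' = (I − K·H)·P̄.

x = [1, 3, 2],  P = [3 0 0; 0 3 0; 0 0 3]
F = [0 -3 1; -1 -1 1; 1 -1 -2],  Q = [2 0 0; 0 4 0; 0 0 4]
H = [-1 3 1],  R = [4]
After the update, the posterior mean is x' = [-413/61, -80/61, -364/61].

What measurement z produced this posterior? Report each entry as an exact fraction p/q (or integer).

x̄ = F·x = [-7, -2, -6]
P̄ = F·P·Fᵀ + Q = [32 12 3; 12 13 -6; 3 -6 22]
S = H·P̄·Hᵀ + R = [61]
K = P̄·Hᵀ·S⁻¹ = [7/61; 21/61; 1/61]
x' − x̄ = [14/61, 42/61, 2/61] = K·y
y = (KᵀK)⁻¹·Kᵀ·(x' − x̄) = [2]
z = y + H·x̄ = [2] + [-5] = [-3]

z = [-3]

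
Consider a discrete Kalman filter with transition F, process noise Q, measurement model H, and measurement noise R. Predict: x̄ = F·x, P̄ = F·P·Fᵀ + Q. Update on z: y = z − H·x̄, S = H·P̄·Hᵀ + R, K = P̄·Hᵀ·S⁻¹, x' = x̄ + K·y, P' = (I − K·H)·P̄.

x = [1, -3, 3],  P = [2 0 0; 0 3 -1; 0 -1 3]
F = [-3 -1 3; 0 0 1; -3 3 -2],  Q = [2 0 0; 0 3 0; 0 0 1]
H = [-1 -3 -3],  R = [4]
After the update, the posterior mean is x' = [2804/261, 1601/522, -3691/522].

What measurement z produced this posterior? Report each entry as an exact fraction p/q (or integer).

z = [1]

x̄ = F·x = [9, 3, -18]
P̄ = F·P·Fᵀ + Q = [56 10 -20; 10 6 -9; -20 -9 70]
S = H·P̄·Hᵀ + R = [522]
K = P̄·Hᵀ·S⁻¹ = [-13/261; -1/522; -163/522]
x' − x̄ = [455/261, 35/522, 5705/522] = K·y
y = (KᵀK)⁻¹·Kᵀ·(x' − x̄) = [-35]
z = y + H·x̄ = [-35] + [36] = [1]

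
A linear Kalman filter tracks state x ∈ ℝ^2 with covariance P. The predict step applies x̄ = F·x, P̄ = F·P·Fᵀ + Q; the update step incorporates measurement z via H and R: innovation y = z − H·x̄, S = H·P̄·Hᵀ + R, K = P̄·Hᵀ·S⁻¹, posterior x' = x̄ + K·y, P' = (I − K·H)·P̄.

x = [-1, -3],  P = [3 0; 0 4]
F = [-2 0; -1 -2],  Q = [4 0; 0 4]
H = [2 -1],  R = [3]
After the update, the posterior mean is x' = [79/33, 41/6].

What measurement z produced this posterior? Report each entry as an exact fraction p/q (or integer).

x̄ = F·x = [2, 7]
P̄ = F·P·Fᵀ + Q = [16 6; 6 23]
S = H·P̄·Hᵀ + R = [66]
K = P̄·Hᵀ·S⁻¹ = [13/33; -1/6]
x' − x̄ = [13/33, -1/6] = K·y
y = (KᵀK)⁻¹·Kᵀ·(x' − x̄) = [1]
z = y + H·x̄ = [1] + [-3] = [-2]

z = [-2]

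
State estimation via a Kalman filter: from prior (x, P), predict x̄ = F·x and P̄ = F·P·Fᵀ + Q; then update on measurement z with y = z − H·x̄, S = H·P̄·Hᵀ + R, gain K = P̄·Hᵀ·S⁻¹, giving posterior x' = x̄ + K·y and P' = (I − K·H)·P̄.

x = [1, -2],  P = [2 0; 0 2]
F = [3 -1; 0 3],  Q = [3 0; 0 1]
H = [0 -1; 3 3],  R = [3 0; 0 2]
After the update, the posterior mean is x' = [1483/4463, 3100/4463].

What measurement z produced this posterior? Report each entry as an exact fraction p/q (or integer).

z = [-2, 3]

x̄ = F·x = [5, -6]
P̄ = F·P·Fᵀ + Q = [23 -6; -6 19]
S = H·P̄·Hᵀ + R = [22 -39; -39 272]
K = P̄·Hᵀ·S⁻¹ = [3621/4463 1356/4463; -3647/4463 117/4463]
x' − x̄ = [-20832/4463, 29878/4463] = K·y
y = (KᵀK)⁻¹·Kᵀ·(x' − x̄) = [-8, 6]
z = y + H·x̄ = [-8, 6] + [6, -3] = [-2, 3]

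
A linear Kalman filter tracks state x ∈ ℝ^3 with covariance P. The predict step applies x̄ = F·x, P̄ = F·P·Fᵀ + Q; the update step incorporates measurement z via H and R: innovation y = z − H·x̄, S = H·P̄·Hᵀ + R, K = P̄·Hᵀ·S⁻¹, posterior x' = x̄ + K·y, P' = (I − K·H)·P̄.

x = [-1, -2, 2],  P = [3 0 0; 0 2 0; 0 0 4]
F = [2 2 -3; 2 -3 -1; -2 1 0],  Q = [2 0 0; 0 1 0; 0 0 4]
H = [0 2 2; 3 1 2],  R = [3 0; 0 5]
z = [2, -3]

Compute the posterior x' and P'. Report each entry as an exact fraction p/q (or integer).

x' = [-23555/17417, 53047/34834, -6951/17417]
P' = [45900/17417 100351/17417 -104518/17417; 100351/17417 648327/34834 -311967/17417; -104518/17417 -311967/17417 312228/17417]

x̄ = F·x = [-12, 2, 0]
P̄ = F·P·Fᵀ + Q = [58 12 -8; 12 35 -18; -8 -18 18]
y = z − H·x̄ = [-2, 31]
S = H·P̄·Hᵀ + R = [71 58; 58 538]
K = P̄·Hᵀ·S⁻¹ = [-2778/17417 5803/17417; 8131/17417 513/34834; 174/17417 -213/17417]
x' = x̄ + K·y = [-23555/17417, 53047/34834, -6951/17417]
P' = (I − K·H)·P̄ = [45900/17417 100351/17417 -104518/17417; 100351/17417 648327/34834 -311967/17417; -104518/17417 -311967/17417 312228/17417]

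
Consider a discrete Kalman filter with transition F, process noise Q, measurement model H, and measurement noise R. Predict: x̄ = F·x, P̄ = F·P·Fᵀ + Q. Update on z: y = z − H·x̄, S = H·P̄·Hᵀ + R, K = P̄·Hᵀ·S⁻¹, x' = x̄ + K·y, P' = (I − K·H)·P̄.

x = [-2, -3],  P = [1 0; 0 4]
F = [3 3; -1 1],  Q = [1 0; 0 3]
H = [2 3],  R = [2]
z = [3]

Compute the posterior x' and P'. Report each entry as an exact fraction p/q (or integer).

x' = [-201/61, 191/61]
P' = [2675/366 -284/61; -284/61 194/61]

x̄ = F·x = [-15, -1]
P̄ = F·P·Fᵀ + Q = [46 9; 9 8]
y = z − H·x̄ = [36]
S = H·P̄·Hᵀ + R = [366]
K = P̄·Hᵀ·S⁻¹ = [119/366; 7/61]
x' = x̄ + K·y = [-201/61, 191/61]
P' = (I − K·H)·P̄ = [2675/366 -284/61; -284/61 194/61]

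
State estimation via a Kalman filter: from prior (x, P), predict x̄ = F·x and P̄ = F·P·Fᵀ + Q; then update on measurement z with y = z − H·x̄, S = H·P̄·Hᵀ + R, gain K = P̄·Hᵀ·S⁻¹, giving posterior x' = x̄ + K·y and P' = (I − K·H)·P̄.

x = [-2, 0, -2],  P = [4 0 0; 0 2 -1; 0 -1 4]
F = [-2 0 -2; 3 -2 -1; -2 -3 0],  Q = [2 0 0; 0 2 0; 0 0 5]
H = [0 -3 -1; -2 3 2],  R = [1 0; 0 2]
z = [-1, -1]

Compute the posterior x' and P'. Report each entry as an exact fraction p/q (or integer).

x̄ = F·x = [8, -4, 4]
P̄ = F·P·Fᵀ + Q = [34 -20 10; -20 46 -15; 10 -15 39]
y = z − H·x̄ = [-9, 19]
S = H·P̄·Hᵀ + R = [364 -457; -457 688]
K = P̄·Hᵀ·S⁻¹ = [-14956/41583 -16462/41583; -16988/41583 -2339/41583; 10069/41583 7474/41583]
x' = x̄ + K·y = [154490/41583, -57881/41583, 217717/41583]
P' = (I − K·H)·P̄ = [383726/41583 -234872/41583 719572/41583; -234872/41583 169466/41583 -491410/41583; 719572/41583 -491410/41583 1464161/41583]

x' = [154490/41583, -57881/41583, 217717/41583]
P' = [383726/41583 -234872/41583 719572/41583; -234872/41583 169466/41583 -491410/41583; 719572/41583 -491410/41583 1464161/41583]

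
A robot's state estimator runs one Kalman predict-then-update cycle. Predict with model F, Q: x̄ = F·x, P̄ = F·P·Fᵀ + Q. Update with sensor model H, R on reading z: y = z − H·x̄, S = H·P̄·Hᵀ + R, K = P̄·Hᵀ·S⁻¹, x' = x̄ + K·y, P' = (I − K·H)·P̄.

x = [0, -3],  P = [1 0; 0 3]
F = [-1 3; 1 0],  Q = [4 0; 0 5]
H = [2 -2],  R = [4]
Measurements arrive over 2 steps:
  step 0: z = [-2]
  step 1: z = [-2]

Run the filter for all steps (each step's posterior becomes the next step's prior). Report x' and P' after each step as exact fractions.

step 0: x' = [-105/41, -56/41], P' = [223/41 190/41; 190/41 197/41]
step 1: x' = [-2584/795, -624/265], P' = [8731/795 2686/265; 2686/265 2713/265]

step 0: x̄ = F·x = [-9, 0]
step 0: P̄ = F·P·Fᵀ + Q = [32 -1; -1 6]
step 0: y = z − H·x̄ = [16]
step 0: S = H·P̄·Hᵀ + R = [164]
step 0: K = P̄·Hᵀ·S⁻¹ = [33/82; -7/82]
step 0: x' = x̄ + K·y = [-105/41, -56/41]
step 0: P' = (I − K·H)·P̄ = [223/41 190/41; 190/41 197/41]
step 1: x̄ = F·x = [-63/41, -105/41]
step 1: P̄ = F·P·Fᵀ + Q = [1020/41 347/41; 347/41 428/41]
step 1: y = z − H·x̄ = [-166/41]
step 1: S = H·P̄·Hᵀ + R = [3180/41]
step 1: K = P̄·Hᵀ·S⁻¹ = [673/1590; -27/530]
step 1: x' = x̄ + K·y = [-2584/795, -624/265]
step 1: P' = (I − K·H)·P̄ = [8731/795 2686/265; 2686/265 2713/265]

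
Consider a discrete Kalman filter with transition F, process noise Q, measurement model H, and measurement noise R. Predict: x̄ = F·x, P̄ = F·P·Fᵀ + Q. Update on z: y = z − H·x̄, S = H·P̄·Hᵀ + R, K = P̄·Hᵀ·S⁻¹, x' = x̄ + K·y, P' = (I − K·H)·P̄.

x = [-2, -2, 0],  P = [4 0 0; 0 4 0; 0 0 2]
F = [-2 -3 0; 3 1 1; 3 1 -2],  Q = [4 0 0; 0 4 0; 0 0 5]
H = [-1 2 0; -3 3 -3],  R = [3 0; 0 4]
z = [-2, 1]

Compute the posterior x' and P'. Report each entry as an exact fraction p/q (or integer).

x' = [54814/31167, -5890/31167, -7833/3463]
P' = [1104536/93501 519964/93501 -63740/10389; 519964/93501 312266/93501 -22570/10389; -63740/10389 -22570/10389 15002/3463]

x̄ = F·x = [10, -8, -8]
P̄ = F·P·Fᵀ + Q = [56 -36 -36; -36 46 36; -36 36 53]
y = z − H·x̄ = [24, 31]
S = H·P̄·Hᵀ + R = [387 444; 444 751]
K = P̄·Hᵀ·S⁻¹ = [-21536/93501 -2728/31167; 34856/93501 -1142/31167; 6200/10389 -959/3463]
x' = x̄ + K·y = [54814/31167, -5890/31167, -7833/3463]
P' = (I − K·H)·P̄ = [1104536/93501 519964/93501 -63740/10389; 519964/93501 312266/93501 -22570/10389; -63740/10389 -22570/10389 15002/3463]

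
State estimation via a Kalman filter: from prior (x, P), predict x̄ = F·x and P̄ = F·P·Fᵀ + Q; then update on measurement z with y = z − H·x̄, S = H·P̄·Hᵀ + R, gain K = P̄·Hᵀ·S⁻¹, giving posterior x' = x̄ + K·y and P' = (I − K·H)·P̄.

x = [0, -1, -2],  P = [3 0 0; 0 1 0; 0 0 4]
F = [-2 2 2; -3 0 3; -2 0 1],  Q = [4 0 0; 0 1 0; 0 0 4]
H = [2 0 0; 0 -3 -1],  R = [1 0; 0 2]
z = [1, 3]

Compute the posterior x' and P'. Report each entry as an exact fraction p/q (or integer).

x' = [5599/13773, -4693/4591, 2249/13773]
P' = [3346/13773 44/4591 -250/13773; 44/4591 2938/4591 -6260/4591; -250/13773 -6260/4591 60610/13773]

x̄ = F·x = [-6, -6, -2]
P̄ = F·P·Fᵀ + Q = [36 42 20; 42 64 30; 20 30 20]
y = z − H·x̄ = [13, -17]
S = H·P̄·Hᵀ + R = [145 -292; -292 778]
K = P̄·Hᵀ·S⁻¹ = [6692/13773 -73/13773; 88/4591 -1277/4591; -500/13773 -2135/13773]
x' = x̄ + K·y = [5599/13773, -4693/4591, 2249/13773]
P' = (I − K·H)·P̄ = [3346/13773 44/4591 -250/13773; 44/4591 2938/4591 -6260/4591; -250/13773 -6260/4591 60610/13773]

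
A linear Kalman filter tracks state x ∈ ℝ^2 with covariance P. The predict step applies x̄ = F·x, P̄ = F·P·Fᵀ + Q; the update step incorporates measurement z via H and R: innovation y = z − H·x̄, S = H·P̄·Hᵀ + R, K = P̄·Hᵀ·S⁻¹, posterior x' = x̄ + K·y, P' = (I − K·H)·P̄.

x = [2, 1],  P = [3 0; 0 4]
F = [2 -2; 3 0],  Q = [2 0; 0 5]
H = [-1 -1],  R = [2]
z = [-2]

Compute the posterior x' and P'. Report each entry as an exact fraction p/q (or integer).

x' = [-22/25, 3]
P' = [174/25 -6; -6 7]

x̄ = F·x = [2, 6]
P̄ = F·P·Fᵀ + Q = [30 18; 18 32]
y = z − H·x̄ = [6]
S = H·P̄·Hᵀ + R = [100]
K = P̄·Hᵀ·S⁻¹ = [-12/25; -1/2]
x' = x̄ + K·y = [-22/25, 3]
P' = (I − K·H)·P̄ = [174/25 -6; -6 7]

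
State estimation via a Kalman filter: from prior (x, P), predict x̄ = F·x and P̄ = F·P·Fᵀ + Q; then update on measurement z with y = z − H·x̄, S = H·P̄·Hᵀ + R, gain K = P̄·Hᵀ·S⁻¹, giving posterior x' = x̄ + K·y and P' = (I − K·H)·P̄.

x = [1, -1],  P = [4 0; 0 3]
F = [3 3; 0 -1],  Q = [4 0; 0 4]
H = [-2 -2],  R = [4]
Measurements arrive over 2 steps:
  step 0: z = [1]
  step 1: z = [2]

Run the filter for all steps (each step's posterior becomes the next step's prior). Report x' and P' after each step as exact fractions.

step 0: x' = [-29/19, 20/19], P' = [455/57 -397/57; -397/57 395/57]
step 1: x' = [-117/178, -143/356], P' = [2183/356 -3997/712; -3997/712 8623/1424]

step 0: x̄ = F·x = [0, 1]
step 0: P̄ = F·P·Fᵀ + Q = [67 -9; -9 7]
step 0: y = z − H·x̄ = [3]
step 0: S = H·P̄·Hᵀ + R = [228]
step 0: K = P̄·Hᵀ·S⁻¹ = [-29/57; 1/57]
step 0: x' = x̄ + K·y = [-29/19, 20/19]
step 0: P' = (I − K·H)·P̄ = [455/57 -397/57; -397/57 395/57]
step 1: x̄ = F·x = [-27/19, -20/19]
step 1: P̄ = F·P·Fᵀ + Q = [244/19 2/19; 2/19 623/57]
step 1: y = z − H·x̄ = [-56/19]
step 1: S = H·P̄·Hᵀ + R = [5696/57]
step 1: K = P̄·Hᵀ·S⁻¹ = [-369/1424; -629/2848]
step 1: x' = x̄ + K·y = [-117/178, -143/356]
step 1: P' = (I − K·H)·P̄ = [2183/356 -3997/712; -3997/712 8623/1424]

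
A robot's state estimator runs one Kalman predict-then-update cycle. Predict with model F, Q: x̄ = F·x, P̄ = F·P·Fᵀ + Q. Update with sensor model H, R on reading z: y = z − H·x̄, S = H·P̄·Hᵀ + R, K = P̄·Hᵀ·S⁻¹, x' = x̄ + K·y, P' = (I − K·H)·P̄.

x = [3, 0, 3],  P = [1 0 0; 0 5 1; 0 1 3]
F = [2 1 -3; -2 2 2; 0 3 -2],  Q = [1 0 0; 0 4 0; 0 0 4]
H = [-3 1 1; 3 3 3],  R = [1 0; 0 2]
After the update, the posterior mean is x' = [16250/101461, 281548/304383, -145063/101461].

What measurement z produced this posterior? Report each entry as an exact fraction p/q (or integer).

x̄ = F·x = [-3, 0, -6]
P̄ = F·P·Fᵀ + Q = [31 -16 22; -16 48 20; 22 20 49]
S = H·P̄·Hᵀ + R = [381 96; 96 1622]
K = P̄·Hᵀ·S⁻¹ = [-25295/101461 16881/202922; 86588/304383 8050/101461; -3557/101461 34575/202922]
x' − x̄ = [320633/101461, 281548/304383, 463703/101461] = K·y
y = (KᵀK)⁻¹·Kᵀ·(x' − x̄) = [-4, 26]
z = y + H·x̄ = [-4, 26] + [3, -27] = [-1, -1]

z = [-1, -1]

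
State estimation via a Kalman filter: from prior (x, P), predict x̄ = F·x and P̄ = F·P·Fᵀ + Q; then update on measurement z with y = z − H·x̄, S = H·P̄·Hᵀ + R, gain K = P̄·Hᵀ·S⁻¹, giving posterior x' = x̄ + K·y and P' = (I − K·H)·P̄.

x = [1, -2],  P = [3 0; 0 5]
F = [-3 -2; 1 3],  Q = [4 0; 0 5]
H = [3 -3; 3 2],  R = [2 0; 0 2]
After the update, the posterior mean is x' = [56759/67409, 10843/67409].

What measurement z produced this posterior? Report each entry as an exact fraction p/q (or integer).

x̄ = F·x = [1, -5]
P̄ = F·P·Fᵀ + Q = [51 -39; -39 53]
S = H·P̄·Hᵀ + R = [1640 258; 258 205]
K = P̄·Hᵀ·S⁻¹ = [9000/67409 13335/67409; -26871/134818 13292/67409]
x' − x̄ = [-10650/67409, 347888/67409] = K·y
y = (KᵀK)⁻¹·Kᵀ·(x' − x̄) = [-16, 10]
z = y + H·x̄ = [-16, 10] + [18, -7] = [2, 3]

z = [2, 3]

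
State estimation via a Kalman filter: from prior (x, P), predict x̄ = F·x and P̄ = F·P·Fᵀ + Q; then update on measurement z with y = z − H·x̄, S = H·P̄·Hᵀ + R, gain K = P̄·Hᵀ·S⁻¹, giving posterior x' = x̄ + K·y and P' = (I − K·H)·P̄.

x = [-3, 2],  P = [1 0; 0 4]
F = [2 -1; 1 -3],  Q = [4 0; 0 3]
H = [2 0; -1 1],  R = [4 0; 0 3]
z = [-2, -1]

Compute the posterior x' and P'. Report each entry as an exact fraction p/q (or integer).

x' = [-536/347, -841/347]
P' = [320/347 326/347; 326/347 1256/347]

x̄ = F·x = [-8, -9]
P̄ = F·P·Fᵀ + Q = [12 14; 14 40]
y = z − H·x̄ = [14, 0]
S = H·P̄·Hᵀ + R = [52 4; 4 27]
K = P̄·Hᵀ·S⁻¹ = [160/347 2/347; 163/347 310/347]
x' = x̄ + K·y = [-536/347, -841/347]
P' = (I − K·H)·P̄ = [320/347 326/347; 326/347 1256/347]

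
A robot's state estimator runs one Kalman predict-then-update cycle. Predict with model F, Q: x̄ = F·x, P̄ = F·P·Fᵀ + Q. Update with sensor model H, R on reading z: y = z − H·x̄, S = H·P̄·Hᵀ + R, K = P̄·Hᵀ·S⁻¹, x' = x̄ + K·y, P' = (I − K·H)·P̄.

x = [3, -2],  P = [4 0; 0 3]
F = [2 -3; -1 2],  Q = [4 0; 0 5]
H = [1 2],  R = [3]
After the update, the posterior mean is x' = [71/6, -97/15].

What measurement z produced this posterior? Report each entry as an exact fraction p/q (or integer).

z = [-1]

x̄ = F·x = [12, -7]
P̄ = F·P·Fᵀ + Q = [47 -26; -26 21]
S = H·P̄·Hᵀ + R = [30]
K = P̄·Hᵀ·S⁻¹ = [-1/6; 8/15]
x' − x̄ = [-1/6, 8/15] = K·y
y = (KᵀK)⁻¹·Kᵀ·(x' − x̄) = [1]
z = y + H·x̄ = [1] + [-2] = [-1]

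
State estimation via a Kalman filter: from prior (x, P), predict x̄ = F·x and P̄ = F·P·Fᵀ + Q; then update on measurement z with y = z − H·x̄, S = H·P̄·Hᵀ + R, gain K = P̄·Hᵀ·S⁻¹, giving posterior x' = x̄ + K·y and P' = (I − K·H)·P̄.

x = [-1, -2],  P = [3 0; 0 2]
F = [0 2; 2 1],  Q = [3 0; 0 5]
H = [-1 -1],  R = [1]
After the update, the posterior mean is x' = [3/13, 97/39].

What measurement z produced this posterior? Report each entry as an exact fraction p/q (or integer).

x̄ = F·x = [-4, -4]
P̄ = F·P·Fᵀ + Q = [11 4; 4 19]
S = H·P̄·Hᵀ + R = [39]
K = P̄·Hᵀ·S⁻¹ = [-5/13; -23/39]
x' − x̄ = [55/13, 253/39] = K·y
y = (KᵀK)⁻¹·Kᵀ·(x' − x̄) = [-11]
z = y + H·x̄ = [-11] + [8] = [-3]

z = [-3]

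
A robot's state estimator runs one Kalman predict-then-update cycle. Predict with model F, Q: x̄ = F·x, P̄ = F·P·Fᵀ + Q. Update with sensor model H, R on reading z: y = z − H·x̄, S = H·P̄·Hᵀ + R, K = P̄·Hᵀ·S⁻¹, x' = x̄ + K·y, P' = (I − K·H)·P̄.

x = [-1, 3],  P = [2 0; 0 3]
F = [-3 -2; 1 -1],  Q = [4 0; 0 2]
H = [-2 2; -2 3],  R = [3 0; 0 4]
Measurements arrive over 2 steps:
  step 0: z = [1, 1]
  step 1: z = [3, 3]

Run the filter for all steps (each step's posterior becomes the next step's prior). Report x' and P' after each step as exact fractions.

step 0: x̄ = F·x = [-3, -4]
step 0: P̄ = F·P·Fᵀ + Q = [34 0; 0 7]
step 0: y = z − H·x̄ = [3, 7]
step 0: S = H·P̄·Hᵀ + R = [167 178; 178 203]
step 0: K = P̄·Hᵀ·S⁻¹ = [-1700/2217 748/2217; -896/2217 1015/2217]
step 0: x' = x̄ + K·y = [-6515/2217, -4451/2217]
step 0: P' = (I − K·H)·P̄ = [10642/2217 8092/2217; 8092/2217 6748/2217]
step 1: x̄ = F·x = [28447/2217, -688/739]
step 1: P̄ = F·P·Fᵀ + Q = [228742/2217 -3446/739; -3446/739 1880/739]
step 1: y = z − H·x̄ = [67673/2217, 69737/2217]
step 1: S = H·P̄·Hᵀ + R = [1026883/2217 1052188/2217; 1052188/2217 1098652/2217]
step 1: K = P̄·Hᵀ·S⁻¹ = [-1278722/2377929 334669/4755858; -501752/2377929 561905/2377929]
step 1: x' = x̄ + K·y = [-2171283/1585286, 48483/792643]
step 1: P' = (I − K·H)·P̄ = [6423587/2377929 4505504/2377929; 4505504/2377929 3752876/2377929]

step 0: x' = [-6515/2217, -4451/2217], P' = [10642/2217 8092/2217; 8092/2217 6748/2217]
step 1: x' = [-2171283/1585286, 48483/792643], P' = [6423587/2377929 4505504/2377929; 4505504/2377929 3752876/2377929]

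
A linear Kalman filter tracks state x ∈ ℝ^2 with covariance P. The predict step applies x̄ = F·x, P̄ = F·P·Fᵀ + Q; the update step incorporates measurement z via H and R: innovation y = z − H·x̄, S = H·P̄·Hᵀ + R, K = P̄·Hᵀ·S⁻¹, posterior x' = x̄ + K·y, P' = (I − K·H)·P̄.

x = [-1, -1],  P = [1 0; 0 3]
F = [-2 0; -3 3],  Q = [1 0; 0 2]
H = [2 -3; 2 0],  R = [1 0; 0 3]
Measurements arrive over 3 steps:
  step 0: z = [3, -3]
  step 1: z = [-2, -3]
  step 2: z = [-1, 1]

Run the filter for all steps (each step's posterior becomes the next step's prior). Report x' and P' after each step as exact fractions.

step 0: x' = [-6576/6437, -10866/6437], P' = [4173/6437 2790/6437; 2790/6437 2578/6437]
step 1: x' = [-1795338/1683121, -249576/1683121], P' = [1025985/1683121 673308/1683121; 673308/1683121 1245103/3366242]
step 2: x' = [1468054906/1685911865, 1619809017/1685911865], P' = [1020577281/1685911865 669932982/1685911865; 669932982/1685911865 620711479/1685911865]

step 0: x̄ = F·x = [2, 0]
step 0: P̄ = F·P·Fᵀ + Q = [5 6; 6 38]
step 0: y = z − H·x̄ = [-1, -7]
step 0: S = H·P̄·Hᵀ + R = [291 -16; -16 23]
step 0: K = P̄·Hᵀ·S⁻¹ = [-24/6437 2782/6437; -2154/6437 1860/6437]
step 0: x' = x̄ + K·y = [-6576/6437, -10866/6437]
step 0: P' = (I − K·H)·P̄ = [4173/6437 2790/6437; 2790/6437 2578/6437]
step 1: x̄ = F·x = [13152/6437, -12870/6437]
step 1: P̄ = F·P·Fᵀ + Q = [23129/6437 8298/6437; 8298/6437 23413/6437]
step 1: y = z − H·x̄ = [-77788/6437, -45615/6437]
step 1: S = H·P̄·Hᵀ + R = [210094/6437 42728/6437; 42728/6437 111827/6437]
step 1: K = P̄·Hᵀ·S⁻¹ = [32046/1683121 683990/1683121; -1042077/3366242 448872/1683121]
step 1: x' = x̄ + K·y = [-1795338/1683121, -249576/1683121]
step 1: P' = (I − K·H)·P̄ = [1025985/1683121 673308/1683121; 673308/1683121 1245103/3366242]
step 2: x̄ = F·x = [3590676/1683121, 4637286/1683121]
step 2: P̄ = F·P·Fᵀ + Q = [5787061/1683121 2116062/1683121; 2116062/1683121 12167053/3366242]
step 2: y = z − H·x̄ = [5047385/1683121, -5498231/1683121]
step 2: S = H·P̄·Hᵀ + R = [108380719/3366242 10451872/1683121; 10451872/1683121 28197607/1683121]
step 2: K = P̄·Hᵀ·S⁻¹ = [31355616/1685911865 680384854/1685911865; -522268473/1685911865 446621988/1685911865]
step 2: x' = x̄ + K·y = [1468054906/1685911865, 1619809017/1685911865]
step 2: P' = (I − K·H)·P̄ = [1020577281/1685911865 669932982/1685911865; 669932982/1685911865 620711479/1685911865]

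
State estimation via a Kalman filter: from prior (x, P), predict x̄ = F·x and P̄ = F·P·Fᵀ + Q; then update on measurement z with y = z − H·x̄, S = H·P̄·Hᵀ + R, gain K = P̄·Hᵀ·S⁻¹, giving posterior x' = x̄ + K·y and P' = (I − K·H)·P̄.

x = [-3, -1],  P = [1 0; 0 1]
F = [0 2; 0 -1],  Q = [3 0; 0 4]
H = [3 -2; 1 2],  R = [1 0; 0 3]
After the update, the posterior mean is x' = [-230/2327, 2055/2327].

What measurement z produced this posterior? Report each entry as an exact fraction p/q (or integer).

z = [-2, 2]

x̄ = F·x = [-2, 1]
P̄ = F·P·Fᵀ + Q = [7 -2; -2 5]
S = H·P̄·Hᵀ + R = [108 -7; -7 22]
K = P̄·Hᵀ·S⁻¹ = [571/2327 499/2327; -296/2327 752/2327]
x' − x̄ = [4424/2327, -272/2327] = K·y
y = (KᵀK)⁻¹·Kᵀ·(x' − x̄) = [6, 2]
z = y + H·x̄ = [6, 2] + [-8, 0] = [-2, 2]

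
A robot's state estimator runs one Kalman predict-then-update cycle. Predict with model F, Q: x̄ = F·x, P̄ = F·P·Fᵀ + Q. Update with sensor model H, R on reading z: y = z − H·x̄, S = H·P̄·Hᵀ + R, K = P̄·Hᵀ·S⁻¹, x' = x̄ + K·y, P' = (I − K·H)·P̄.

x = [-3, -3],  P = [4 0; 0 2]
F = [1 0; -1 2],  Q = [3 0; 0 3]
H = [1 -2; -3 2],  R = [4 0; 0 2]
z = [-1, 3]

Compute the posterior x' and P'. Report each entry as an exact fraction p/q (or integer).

x' = [-2059/1141, -1151/1141]
P' = [1096/1141 1230/1141; 1230/1141 1751/1141]

x̄ = F·x = [-3, -3]
P̄ = F·P·Fᵀ + Q = [7 -4; -4 15]
y = z − H·x̄ = [-4, 0]
S = H·P̄·Hᵀ + R = [87 -113; -113 173]
K = P̄·Hᵀ·S⁻¹ = [-341/1141 -414/1141; -568/1141 -94/1141]
x' = x̄ + K·y = [-2059/1141, -1151/1141]
P' = (I − K·H)·P̄ = [1096/1141 1230/1141; 1230/1141 1751/1141]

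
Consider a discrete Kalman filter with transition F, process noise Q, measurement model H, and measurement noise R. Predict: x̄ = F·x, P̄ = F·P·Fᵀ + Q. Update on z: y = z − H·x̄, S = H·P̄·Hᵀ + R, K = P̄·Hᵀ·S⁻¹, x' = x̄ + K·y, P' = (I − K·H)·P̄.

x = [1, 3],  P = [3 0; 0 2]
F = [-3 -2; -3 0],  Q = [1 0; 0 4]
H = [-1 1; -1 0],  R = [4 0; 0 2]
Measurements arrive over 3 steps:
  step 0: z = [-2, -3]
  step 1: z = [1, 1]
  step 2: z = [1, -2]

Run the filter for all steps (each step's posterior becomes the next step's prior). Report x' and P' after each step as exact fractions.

step 0: x̄ = F·x = [-9, -3]
step 0: P̄ = F·P·Fᵀ + Q = [36 27; 27 31]
step 0: y = z − H·x̄ = [-8, -12]
step 0: S = H·P̄·Hᵀ + R = [17 9; 9 38]
step 0: K = P̄·Hᵀ·S⁻¹ = [-18/565 -531/565; 79/113 -99/113]
step 0: x' = x̄ + K·y = [1431/565, 217/113]
step 0: P' = (I − K·H)·P̄ = [1062/565 198/113; 198/113 514/113]
step 1: x̄ = F·x = [-6463/565, -4293/565]
step 1: P̄ = F·P·Fᵀ + Q = [32283/565 15498/565; 15498/565 11818/565]
step 1: y = z − H·x̄ = [-321/113, -5898/565]
step 1: S = H·P̄·Hᵀ + R = [3073/113 3357/113; 3357/113 33413/565]
step 1: K = P̄·Hᵀ·S⁻¹ = [-16785/205004 -189639/205004; 121393/205004 -156069/205004]
step 1: x' = x̄ + K·y = [-317717/205004, -273315/205004]
step 1: P' = (I − K·H)·P̄ = [189639/102502 156069/102502; 156069/102502 398855/102502]
step 2: x̄ = F·x = [1499781/205004, 953151/205004]
step 2: P̄ = F·P·Fᵀ + Q = [5277501/102502 2643165/102502; 2643165/102502 2116759/102502]
step 2: y = z − H·x̄ = [375817/102502, 1089773/205004]
step 2: S = H·P̄·Hᵀ + R = [1258969/51251 1317168/51251; 1317168/51251 5482505/102502]
step 2: K = P̄·Hᵀ·S⁻¹ = [-5268672/66973147 -61937271/66973147; 39774455/66973147 -51399927/66973147]
step 2: x' = x̄ + K·y = [141399069/66973147, 183982274/66973147]
step 2: P' = (I − K·H)·P̄ = [123874542/66973147 102799854/66973147; 102799854/66973147 261897674/66973147]

step 0: x' = [1431/565, 217/113], P' = [1062/565 198/113; 198/113 514/113]
step 1: x' = [-317717/205004, -273315/205004], P' = [189639/102502 156069/102502; 156069/102502 398855/102502]
step 2: x' = [141399069/66973147, 183982274/66973147], P' = [123874542/66973147 102799854/66973147; 102799854/66973147 261897674/66973147]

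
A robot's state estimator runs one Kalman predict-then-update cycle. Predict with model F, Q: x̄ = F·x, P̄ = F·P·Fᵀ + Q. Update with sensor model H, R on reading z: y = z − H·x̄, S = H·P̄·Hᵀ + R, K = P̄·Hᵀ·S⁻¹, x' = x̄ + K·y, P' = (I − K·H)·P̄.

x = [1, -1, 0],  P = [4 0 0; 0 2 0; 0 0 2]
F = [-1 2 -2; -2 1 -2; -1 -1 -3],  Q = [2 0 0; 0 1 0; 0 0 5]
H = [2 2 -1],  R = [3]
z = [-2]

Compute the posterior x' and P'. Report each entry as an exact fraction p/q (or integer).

x̄ = F·x = [-3, -3, 0]
P̄ = F·P·Fᵀ + Q = [22 20 12; 20 27 18; 12 18 29]
y = z − H·x̄ = [10]
S = H·P̄·Hᵀ + R = [268]
K = P̄·Hᵀ·S⁻¹ = [18/67; 19/67; 31/268]
x' = x̄ + K·y = [-21/67, -11/67, 155/134]
P' = (I − K·H)·P̄ = [178/67 -28/67 246/67; -28/67 365/67 617/67; 246/67 617/67 6811/268]

x' = [-21/67, -11/67, 155/134]
P' = [178/67 -28/67 246/67; -28/67 365/67 617/67; 246/67 617/67 6811/268]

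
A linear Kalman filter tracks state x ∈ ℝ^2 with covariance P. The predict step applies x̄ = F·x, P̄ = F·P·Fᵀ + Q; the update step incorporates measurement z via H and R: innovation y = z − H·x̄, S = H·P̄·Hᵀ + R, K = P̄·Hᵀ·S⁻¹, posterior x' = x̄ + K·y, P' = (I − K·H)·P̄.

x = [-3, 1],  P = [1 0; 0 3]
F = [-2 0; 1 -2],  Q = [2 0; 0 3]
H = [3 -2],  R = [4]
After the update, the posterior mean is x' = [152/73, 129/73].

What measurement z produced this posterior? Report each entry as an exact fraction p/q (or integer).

z = [2]

x̄ = F·x = [6, -5]
P̄ = F·P·Fᵀ + Q = [6 -2; -2 16]
S = H·P̄·Hᵀ + R = [146]
K = P̄·Hᵀ·S⁻¹ = [11/73; -19/73]
x' − x̄ = [-286/73, 494/73] = K·y
y = (KᵀK)⁻¹·Kᵀ·(x' − x̄) = [-26]
z = y + H·x̄ = [-26] + [28] = [2]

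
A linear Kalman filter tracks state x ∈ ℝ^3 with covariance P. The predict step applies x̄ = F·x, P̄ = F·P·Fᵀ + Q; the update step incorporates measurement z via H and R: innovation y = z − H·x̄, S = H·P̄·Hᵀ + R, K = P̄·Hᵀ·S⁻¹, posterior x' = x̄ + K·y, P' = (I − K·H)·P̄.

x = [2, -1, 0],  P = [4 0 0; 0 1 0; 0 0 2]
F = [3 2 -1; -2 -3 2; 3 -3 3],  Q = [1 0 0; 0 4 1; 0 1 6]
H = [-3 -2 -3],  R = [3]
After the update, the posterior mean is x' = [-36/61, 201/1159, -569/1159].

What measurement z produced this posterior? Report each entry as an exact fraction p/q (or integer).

x̄ = F·x = [4, -1, 9]
P̄ = F·P·Fᵀ + Q = [43 -34 24; -34 37 -2; 24 -2 69]
S = H·P̄·Hᵀ + R = [1159]
K = P̄·Hᵀ·S⁻¹ = [-7/61; 34/1159; -275/1159]
x' − x̄ = [-280/61, 1360/1159, -11000/1159] = K·y
y = (KᵀK)⁻¹·Kᵀ·(x' − x̄) = [40]
z = y + H·x̄ = [40] + [-37] = [3]

z = [3]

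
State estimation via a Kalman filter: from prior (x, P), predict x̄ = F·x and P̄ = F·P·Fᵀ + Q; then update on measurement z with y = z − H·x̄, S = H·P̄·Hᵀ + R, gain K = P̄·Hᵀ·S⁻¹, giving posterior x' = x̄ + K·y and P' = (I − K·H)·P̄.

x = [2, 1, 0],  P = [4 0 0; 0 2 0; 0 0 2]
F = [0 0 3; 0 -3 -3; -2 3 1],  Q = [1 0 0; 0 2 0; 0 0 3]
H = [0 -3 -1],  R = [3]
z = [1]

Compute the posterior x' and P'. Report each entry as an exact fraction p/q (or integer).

x' = [-9/5, 3/8, -179/80]
P' = [47/5 0 -3/5; 0 17/4 -93/8; -3/5 -93/8 2757/80]

x̄ = F·x = [0, -3, -1]
P̄ = F·P·Fᵀ + Q = [19 -18 6; -18 38 -24; 6 -24 39]
y = z − H·x̄ = [-9]
S = H·P̄·Hᵀ + R = [240]
K = P̄·Hᵀ·S⁻¹ = [1/5; -3/8; 11/80]
x' = x̄ + K·y = [-9/5, 3/8, -179/80]
P' = (I − K·H)·P̄ = [47/5 0 -3/5; 0 17/4 -93/8; -3/5 -93/8 2757/80]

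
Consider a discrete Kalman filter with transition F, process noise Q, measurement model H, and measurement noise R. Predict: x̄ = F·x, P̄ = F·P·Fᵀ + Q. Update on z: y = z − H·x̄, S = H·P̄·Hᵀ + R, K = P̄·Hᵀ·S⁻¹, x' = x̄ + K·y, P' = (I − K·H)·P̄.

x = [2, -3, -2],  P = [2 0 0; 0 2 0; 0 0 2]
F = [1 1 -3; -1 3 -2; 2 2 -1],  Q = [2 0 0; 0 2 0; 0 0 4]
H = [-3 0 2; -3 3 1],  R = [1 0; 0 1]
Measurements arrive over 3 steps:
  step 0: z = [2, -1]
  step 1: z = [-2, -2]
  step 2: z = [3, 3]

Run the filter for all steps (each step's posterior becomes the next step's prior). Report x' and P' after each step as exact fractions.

step 0: x̄ = F·x = [5, -7, 0]
step 0: P̄ = F·P·Fᵀ + Q = [24 16 14; 16 30 12; 14 12 22]
step 0: y = z − H·x̄ = [17, 35]
step 0: S = H·P̄·Hᵀ + R = [137 62; 62 209]
step 0: K = P̄·Hᵀ·S⁻¹ = [-8576/24789 1358/24789; -2788/8263 2962/8263; -574/24789 2068/24789]
step 0: x' = x̄ + K·y = [8561/8263, -1567/8263, 20874/8263]
step 0: P' = (I − K·H)·P̄ = [231172/24789 39156/8263 342470/24789; 39156/8263 21030/8263 57340/8263; 342470/24789 57340/8263 513418/24789]
step 1: x̄ = F·x = [-55628/8263, -55010/8263, -6886/8263]
step 1: P̄ = F·P·Fᵀ + Q = [2112598/24789 1723792/24789 -334260/8263; 1723792/24789 1503064/24789 -272882/8263; -334260/8263 -272882/8263 223802/8263]
step 1: y = z − H·x̄ = [-169638/8263, -11494/8263]
step 1: S = H·P̄·Hᵀ + R = [11252385/8263 2985070/8263; 2985070/8263 1104567/8263]
step 1: K = P̄·Hᵀ·S⁻¹ = [-110556522/425798165 4008590/85159633; -125065504/425798165 29541178/85159633; 46512016/425798165 6311392/85159633]
step 1: x' = x̄ + K·y = [-624723068/425798165, -472591866/425798165, -1353620626/425798165]
step 1: P' = (I − K·H)·P̄ = [2493680114/1277394495 1322161268/1277394495 1191561796/425798165; 1322161268/1277394495 871319276/1277394495 598547882/425798165; 1191561796/425798165 598547882/425798165 1810598702/425798165]
step 2: x̄ = F·x = [2963546944/425798165, 1914188722/425798165, -841009242/425798165]
step 2: P̄ = F·P·Fᵀ + Q = [25228301666/1277394495 19177982168/1277394495 -9278271068/1277394495; 19177982168/1277394495 19435577204/1277394495 -6900768974/1277394495; -9278271068/1277394495 -6900768974/1277394495 13097345654/1277394495]
step 2: y = z − H·x̄ = [11850053811/425798165, 5266478403/425798165]
step 2: S = H·P̄·Hᵀ + R = [392060744921/1277394495 122747392558/1277394495; 122747392558/1277394495 85410983519/1277394495]
step 2: K = P̄·Hᵀ·S⁻¹ = [-3665577312010/14419485534973 637209362566/14419485534973; -4180885283728/14419485534973 4973955045874/14419485534973; 1668671307712/14419485534973 1017187740128/14419485534973]
step 2: x' = x̄ + K·y = [6226854551300/14419485534973, 9988600643408/14419485534973, 30540106847670/14419485534973]
step 2: P' = (I − K·H)·P̄ = [28032046877046/14419485534973 14839356111380/14419485534973 40215281659564/14419485534973; 14839356111380/14419485534973 9774477284936/14419485534973 20168591525206/14419485534973; 40215281659564/14419485534973 20168591525206/14419485534973 61157258143202/14419485534973]

step 0: x' = [8561/8263, -1567/8263, 20874/8263], P' = [231172/24789 39156/8263 342470/24789; 39156/8263 21030/8263 57340/8263; 342470/24789 57340/8263 513418/24789]
step 1: x' = [-624723068/425798165, -472591866/425798165, -1353620626/425798165], P' = [2493680114/1277394495 1322161268/1277394495 1191561796/425798165; 1322161268/1277394495 871319276/1277394495 598547882/425798165; 1191561796/425798165 598547882/425798165 1810598702/425798165]
step 2: x' = [6226854551300/14419485534973, 9988600643408/14419485534973, 30540106847670/14419485534973], P' = [28032046877046/14419485534973 14839356111380/14419485534973 40215281659564/14419485534973; 14839356111380/14419485534973 9774477284936/14419485534973 20168591525206/14419485534973; 40215281659564/14419485534973 20168591525206/14419485534973 61157258143202/14419485534973]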